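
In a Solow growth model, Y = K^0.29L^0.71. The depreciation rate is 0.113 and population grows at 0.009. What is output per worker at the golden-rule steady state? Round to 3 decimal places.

y_gold ≈ 1.424

The effective depreciation rate is n + δ = 0.009 + 0.113 = 0.122.
Setting f'(k) = n+δ gives 0.29·k^(0.29−1) = 0.122, hence k_gold = (0.29/0.122)^(1/0.71) ≈ 3.3856.
Output: y_gold = k_gold^0.29 = 3.3856^0.29 ≈ 1.4243.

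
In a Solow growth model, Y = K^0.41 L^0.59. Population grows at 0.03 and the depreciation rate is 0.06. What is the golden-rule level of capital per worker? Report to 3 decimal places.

k_gold ≈ 13.067

Capital per worker breaks even when investment replaces (n + δ)·k; here n + δ = 0.09.
Golden rule sets MPK = n+δ: 0.41·k^(0.41−1) = 0.09, so k_gold = (0.41/0.09)^(1/0.59) ≈ 13.0669.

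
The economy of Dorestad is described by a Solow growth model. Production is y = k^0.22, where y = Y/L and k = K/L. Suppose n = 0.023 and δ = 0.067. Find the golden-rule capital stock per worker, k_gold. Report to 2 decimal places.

k_gold ≈ 3.15

Capital per worker breaks even when investment replaces (n + δ)·k; here n + δ = 0.09.
Maximizing c = f(k) − (n+δ)·k gives f'(k) = n+δ, i.e. 0.22·k^(0.22−1) = 0.09, so k_gold = (0.22/0.09)^(1/0.78) ≈ 3.1453.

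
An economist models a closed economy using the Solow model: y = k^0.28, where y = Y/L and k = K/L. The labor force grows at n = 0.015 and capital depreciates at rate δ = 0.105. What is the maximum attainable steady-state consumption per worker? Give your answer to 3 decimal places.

c_gold ≈ 1.001

Break-even investment rate: n + δ = 0.015 + 0.105 = 0.12.
At the golden rule the marginal product of capital equals n+δ: 0.28·k^(0.28−1) = 0.12. Solving, k_gold = (0.28/0.12)^(1/0.72) ≈ 3.2440.
y_gold = 3.2440^0.28 ≈ 1.3903.
c_gold = y_gold − (n+δ)·k_gold = 1.3903 − 0.12·3.2440 ≈ 1.0010.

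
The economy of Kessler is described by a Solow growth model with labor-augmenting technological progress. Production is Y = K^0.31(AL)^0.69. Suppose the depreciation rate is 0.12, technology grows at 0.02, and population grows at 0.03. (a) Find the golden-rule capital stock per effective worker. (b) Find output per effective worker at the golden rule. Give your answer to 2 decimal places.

(a) k_gold ≈ 2.39; (b) y_gold ≈ 1.31

n + g + δ = 0.03 + 0.02 + 0.12 = 0.17.
At the golden rule the marginal product of capital equals n+g+δ: 0.31·k^(0.31−1) = 0.17. Solving, k_gold = (0.31/0.17)^(1/0.69) ≈ 2.3886.
y_gold = 2.3886^0.31 ≈ 1.3099.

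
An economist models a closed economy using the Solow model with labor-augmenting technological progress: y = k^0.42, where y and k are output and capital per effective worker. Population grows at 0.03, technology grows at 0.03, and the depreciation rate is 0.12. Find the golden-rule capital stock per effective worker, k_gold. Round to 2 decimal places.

k_gold ≈ 4.31

n + g + δ = 0.03 + 0.03 + 0.12 = 0.18.
Setting f'(k) = n+g+δ gives 0.42·k^(0.42−1) = 0.18, hence k_gold = (0.42/0.18)^(1/0.58) ≈ 4.3097.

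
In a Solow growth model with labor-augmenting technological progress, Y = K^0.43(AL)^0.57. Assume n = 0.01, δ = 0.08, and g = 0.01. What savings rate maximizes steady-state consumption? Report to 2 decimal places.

s_gold = 0.43

The effective depreciation rate is n + g + δ = 0.01 + 0.01 + 0.08 = 0.1.
At the golden rule MPK = n+g+δ, and in any Cobb-Douglas steady state s = (n+g+δ)·k/y = MPK·k/y = capital's share 0.43.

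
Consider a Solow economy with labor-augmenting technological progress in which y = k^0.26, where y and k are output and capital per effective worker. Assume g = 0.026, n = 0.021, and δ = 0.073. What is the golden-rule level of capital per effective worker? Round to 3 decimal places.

Capital per effective worker breaks even when investment replaces (n + g + δ)·k; here n + g + δ = 0.12.
Golden rule sets MPK = n+g+δ: 0.26·k^(0.26−1) = 0.12, so k_gold = (0.26/0.12)^(1/0.74) ≈ 2.8430.

k_gold ≈ 2.843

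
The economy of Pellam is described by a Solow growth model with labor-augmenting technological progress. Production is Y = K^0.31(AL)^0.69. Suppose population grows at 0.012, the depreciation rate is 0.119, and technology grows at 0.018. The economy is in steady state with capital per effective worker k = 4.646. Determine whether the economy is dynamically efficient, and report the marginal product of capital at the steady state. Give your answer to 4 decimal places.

dynamically inefficient; MPK ≈ 0.1074

The effective depreciation rate is n + g + δ = 0.012 + 0.018 + 0.119 = 0.149.
MPK = 0.31·k^(0.31−1) = 0.31·4.646^(-0.69) ≈ 0.1074.
MPK < 0.149, so the economy is dynamically inefficient (over-saving).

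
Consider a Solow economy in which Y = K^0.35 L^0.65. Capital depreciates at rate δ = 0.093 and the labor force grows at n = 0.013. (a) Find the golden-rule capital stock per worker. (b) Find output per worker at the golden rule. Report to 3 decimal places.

(a) k_gold ≈ 6.282; (b) y_gold ≈ 1.903

Capital per worker breaks even when investment replaces (n + δ)·k; here n + δ = 0.106.
Golden rule sets MPK = n+δ: 0.35·k^(0.35−1) = 0.106, so k_gold = (0.35/0.106)^(1/0.65) ≈ 6.2820.
y_gold = 6.2820^0.35 ≈ 1.9025.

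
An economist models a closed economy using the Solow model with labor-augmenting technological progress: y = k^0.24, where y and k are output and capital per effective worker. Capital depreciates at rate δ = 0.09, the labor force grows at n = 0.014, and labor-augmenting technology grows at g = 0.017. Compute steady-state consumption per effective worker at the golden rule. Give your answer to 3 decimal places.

The effective depreciation rate is n + g + δ = 0.014 + 0.017 + 0.09 = 0.121.
At the golden rule the marginal product of capital equals n+g+δ: 0.24·k^(0.24−1) = 0.121. Solving, k_gold = (0.24/0.121)^(1/0.76) ≈ 2.4624.
y_gold = 2.4624^0.24 ≈ 1.2414.
c_gold = y_gold − (n+g+δ)·k_gold = 1.2414 − 0.121·2.4624 ≈ 0.9435.

c_gold ≈ 0.943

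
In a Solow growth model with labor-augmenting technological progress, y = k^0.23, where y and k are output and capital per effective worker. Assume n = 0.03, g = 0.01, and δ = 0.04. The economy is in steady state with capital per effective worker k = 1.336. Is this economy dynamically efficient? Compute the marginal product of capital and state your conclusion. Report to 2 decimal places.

Break-even investment rate: n + g + δ = 0.03 + 0.01 + 0.04 = 0.08.
MPK = 0.23·k^(0.23−1) = 0.23·1.336^(-0.77) ≈ 0.1840.
MPK > 0.08, so the economy is dynamically efficient (under-saving).

dynamically efficient; MPK ≈ 0.18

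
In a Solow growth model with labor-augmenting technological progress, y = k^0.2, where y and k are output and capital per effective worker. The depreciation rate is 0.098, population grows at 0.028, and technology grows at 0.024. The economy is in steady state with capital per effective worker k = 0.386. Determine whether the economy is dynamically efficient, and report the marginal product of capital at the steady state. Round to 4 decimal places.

dynamically efficient; MPK ≈ 0.4283

The effective depreciation rate is n + g + δ = 0.028 + 0.024 + 0.098 = 0.15.
MPK = 0.2·k^(0.2−1) = 0.2·0.386^(-0.8) ≈ 0.4283.
MPK > 0.15, so the economy is dynamically efficient (under-saving).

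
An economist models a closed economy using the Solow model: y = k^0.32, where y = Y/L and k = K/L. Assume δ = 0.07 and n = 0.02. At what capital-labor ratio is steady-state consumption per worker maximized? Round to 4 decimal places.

n + δ = 0.02 + 0.07 = 0.09.
Maximizing c = f(k) − (n+δ)·k gives f'(k) = n+δ, i.e. 0.32·k^(0.32−1) = 0.09, so k_gold = (0.32/0.09)^(1/0.68) ≈ 6.4589.

k_gold ≈ 6.4589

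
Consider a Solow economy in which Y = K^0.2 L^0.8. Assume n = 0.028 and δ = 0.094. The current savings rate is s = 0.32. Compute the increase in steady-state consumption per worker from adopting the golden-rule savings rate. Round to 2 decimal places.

Δc ≈ 0.04

Break-even investment rate: n + δ = 0.028 + 0.094 = 0.122.
Current steady state (s = 0.32): k* = (0.32/0.122)^(1/0.8) ≈ 3.3380, y* = 3.3380^0.2 ≈ 1.2726, c* = (1−0.32)·1.2726 ≈ 0.8654.
Maximizing c = f(k) − (n+δ)·k gives f'(k) = n+δ, i.e. 0.2·k^(0.2−1) = 0.122, so k_gold = (0.2/0.122)^(1/0.8) ≈ 1.8550.
y_gold = 1.8550^0.2 ≈ 1.1315, c_gold = y_gold − 0.122·k_gold ≈ 0.9052.
Gain: Δc = 0.9052 − 0.8654 ≈ 0.0398.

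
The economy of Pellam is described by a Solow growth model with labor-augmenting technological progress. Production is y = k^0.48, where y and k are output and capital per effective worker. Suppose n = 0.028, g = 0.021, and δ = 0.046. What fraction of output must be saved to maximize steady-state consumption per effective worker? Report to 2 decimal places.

n + g + δ = 0.028 + 0.021 + 0.046 = 0.095.
At the golden rule MPK = n+g+δ, and in any Cobb-Douglas steady state s = (n+g+δ)·k/y = MPK·k/y = capital's share 0.48.

s_gold = 0.48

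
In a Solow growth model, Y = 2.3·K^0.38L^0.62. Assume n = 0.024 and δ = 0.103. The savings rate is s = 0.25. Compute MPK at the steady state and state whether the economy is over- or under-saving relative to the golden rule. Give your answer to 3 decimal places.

under-saving; MPK ≈ 0.193

The effective depreciation rate is n + δ = 0.024 + 0.103 = 0.127.
Steady-state k*: s·A·k^0.38 = 0.127·k gives k* = (0.25·2.3/0.127)^(1/0.62) ≈ 11.4247.
MPK = 0.38·2.3·11.4247^(-0.62) ≈ 0.1930.
MPK > n+δ = 0.127, so the economy is dynamically efficient (under-saving).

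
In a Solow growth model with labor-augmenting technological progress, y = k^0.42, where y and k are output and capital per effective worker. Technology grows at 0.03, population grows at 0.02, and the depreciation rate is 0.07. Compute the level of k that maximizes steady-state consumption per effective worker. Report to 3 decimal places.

k_gold ≈ 8.671

Break-even investment rate: n + g + δ = 0.02 + 0.03 + 0.07 = 0.12.
Maximizing c = f(k) − (n+g+δ)·k gives f'(k) = n+g+δ, i.e. 0.42·k^(0.42−1) = 0.12, so k_gold = (0.42/0.12)^(1/0.58) ≈ 8.6706.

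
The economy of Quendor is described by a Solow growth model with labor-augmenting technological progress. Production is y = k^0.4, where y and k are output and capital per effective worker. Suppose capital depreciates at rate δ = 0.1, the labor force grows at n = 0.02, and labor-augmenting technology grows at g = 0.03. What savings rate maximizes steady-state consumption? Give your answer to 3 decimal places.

s_gold = 0.400

Break-even investment rate: n + g + δ = 0.02 + 0.03 + 0.1 = 0.15.
At the golden rule MPK = n+g+δ, and in any Cobb-Douglas steady state s = (n+g+δ)·k/y = MPK·k/y = capital's share 0.4.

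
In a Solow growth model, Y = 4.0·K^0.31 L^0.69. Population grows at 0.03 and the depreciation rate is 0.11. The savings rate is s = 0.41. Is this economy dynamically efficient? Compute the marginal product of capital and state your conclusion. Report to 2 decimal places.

The effective depreciation rate is n + δ = 0.03 + 0.11 = 0.14.
Steady-state k*: s·A·k^0.31 = 0.14·k gives k* = (0.41·4.0/0.14)^(1/0.69) ≈ 35.3886.
MPK = 0.31·4.0·35.3886^(-0.69) ≈ 0.1059.
MPK < n+δ = 0.14, so the economy is dynamically inefficient (over-saving).

dynamically inefficient; MPK ≈ 0.11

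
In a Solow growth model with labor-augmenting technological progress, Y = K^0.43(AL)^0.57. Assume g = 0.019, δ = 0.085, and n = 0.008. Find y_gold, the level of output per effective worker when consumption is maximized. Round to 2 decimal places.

y_gold ≈ 2.76

Capital per effective worker breaks even when investment replaces (n + g + δ)·k; here n + g + δ = 0.112.
Golden rule sets MPK = n+g+δ: 0.43·k^(0.43−1) = 0.112, so k_gold = (0.43/0.112)^(1/0.57) ≈ 10.5926.
Output: y_gold = k_gold^0.43 = 10.5926^0.43 ≈ 2.7590.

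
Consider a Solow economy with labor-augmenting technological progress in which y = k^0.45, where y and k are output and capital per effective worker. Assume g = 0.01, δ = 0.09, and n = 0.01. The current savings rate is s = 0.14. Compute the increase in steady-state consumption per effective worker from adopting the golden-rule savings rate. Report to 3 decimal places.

n + g + δ = 0.01 + 0.01 + 0.09 = 0.11.
Current steady state (s = 0.14): k* = (0.14/0.11)^(1/0.55) ≈ 1.5503, y* = 1.5503^0.45 ≈ 1.2181, c* = (1−0.14)·1.2181 ≈ 1.0476.
Maximizing c = f(k) − (n+g+δ)·k gives f'(k) = n+g+δ, i.e. 0.45·k^(0.45−1) = 0.11, so k_gold = (0.45/0.11)^(1/0.55) ≈ 12.9539.
y_gold = 12.9539^0.45 ≈ 3.1665, c_gold = y_gold − 0.11·k_gold ≈ 1.7416.
Gain: Δc = 1.7416 − 1.0476 ≈ 0.6940.

Δc ≈ 0.694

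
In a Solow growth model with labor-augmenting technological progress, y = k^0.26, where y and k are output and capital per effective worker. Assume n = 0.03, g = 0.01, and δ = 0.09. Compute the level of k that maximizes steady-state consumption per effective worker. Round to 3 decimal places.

k_gold ≈ 2.552

n + g + δ = 0.03 + 0.01 + 0.09 = 0.13.
Setting f'(k) = n+g+δ gives 0.26·k^(0.26−1) = 0.13, hence k_gold = (0.26/0.13)^(1/0.74) ≈ 2.5515.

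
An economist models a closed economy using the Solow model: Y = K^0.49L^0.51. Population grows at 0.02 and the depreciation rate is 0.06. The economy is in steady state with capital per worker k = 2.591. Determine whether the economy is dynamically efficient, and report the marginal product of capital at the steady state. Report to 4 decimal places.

n + δ = 0.02 + 0.06 = 0.08.
MPK = 0.49·k^(0.49−1) = 0.49·2.591^(-0.51) ≈ 0.3015.
MPK > 0.08, so the economy is dynamically efficient (under-saving).

dynamically efficient; MPK ≈ 0.3015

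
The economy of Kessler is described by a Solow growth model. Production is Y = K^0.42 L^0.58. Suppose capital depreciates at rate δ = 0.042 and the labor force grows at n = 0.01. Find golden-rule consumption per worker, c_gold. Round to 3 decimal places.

Capital per worker breaks even when investment replaces (n + δ)·k; here n + δ = 0.052.
Maximizing c = f(k) − (n+δ)·k gives f'(k) = n+δ, i.e. 0.42·k^(0.42−1) = 0.052, so k_gold = (0.42/0.052)^(1/0.58) ≈ 36.6621.
y_gold = 36.6621^0.42 ≈ 4.5391.
c_gold = y_gold − (n+δ)·k_gold = 4.5391 − 0.052·36.6621 ≈ 2.6327.

c_gold ≈ 2.633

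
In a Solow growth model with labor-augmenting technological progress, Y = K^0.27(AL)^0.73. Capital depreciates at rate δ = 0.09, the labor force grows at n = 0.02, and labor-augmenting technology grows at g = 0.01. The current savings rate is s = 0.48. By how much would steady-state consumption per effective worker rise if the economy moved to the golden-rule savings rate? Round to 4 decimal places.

n + g + δ = 0.02 + 0.01 + 0.09 = 0.12.
Current steady state (s = 0.48): k* = (0.48/0.12)^(1/0.73) ≈ 6.6794, y* = 6.6794^0.27 ≈ 1.6699, c* = (1−0.48)·1.6699 ≈ 0.8683.
Golden rule sets MPK = n+g+δ: 0.27·k^(0.27−1) = 0.12, so k_gold = (0.27/0.12)^(1/0.73) ≈ 3.0370.
y_gold = 3.0370^0.27 ≈ 1.3498, c_gold = y_gold − 0.12·k_gold ≈ 0.9853.
Gain: Δc = 0.9853 − 0.8683 ≈ 0.1170.

Δc ≈ 0.1170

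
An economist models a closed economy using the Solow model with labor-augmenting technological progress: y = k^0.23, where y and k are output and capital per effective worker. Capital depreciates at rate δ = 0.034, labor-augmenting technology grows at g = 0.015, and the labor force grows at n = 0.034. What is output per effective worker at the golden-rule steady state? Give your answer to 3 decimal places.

y_gold ≈ 1.356

n + g + δ = 0.034 + 0.015 + 0.034 = 0.083.
Setting f'(k) = n+g+δ gives 0.23·k^(0.23−1) = 0.083, hence k_gold = (0.23/0.083)^(1/0.77) ≈ 3.7572.
Output: y_gold = k_gold^0.23 = 3.7572^0.23 ≈ 1.3559.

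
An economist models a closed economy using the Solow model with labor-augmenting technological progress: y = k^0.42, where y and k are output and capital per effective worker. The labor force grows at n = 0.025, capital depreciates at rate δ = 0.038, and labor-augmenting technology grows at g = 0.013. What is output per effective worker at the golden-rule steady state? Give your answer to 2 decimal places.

Break-even investment rate: n + g + δ = 0.025 + 0.013 + 0.038 = 0.076.
At the golden rule the marginal product of capital equals n+g+δ: 0.42·k^(0.42−1) = 0.076. Solving, k_gold = (0.42/0.076)^(1/0.58) ≈ 19.0573.
Output: y_gold = k_gold^0.42 = 19.0573^0.42 ≈ 3.4485.

y_gold ≈ 3.45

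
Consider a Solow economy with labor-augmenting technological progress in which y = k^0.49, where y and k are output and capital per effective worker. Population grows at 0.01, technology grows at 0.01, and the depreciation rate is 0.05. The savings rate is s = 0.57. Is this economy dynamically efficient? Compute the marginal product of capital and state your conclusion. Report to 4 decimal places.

Break-even investment rate: n + g + δ = 0.01 + 0.01 + 0.05 = 0.07.
Steady-state k*: s·k^0.49 = 0.07·k gives k* = (0.57/0.07)^(1/0.51) ≈ 61.0713.
MPK = 0.49·61.0713^(-0.51) ≈ 0.0602.
MPK < n+g+δ = 0.07, so the economy is dynamically inefficient (over-saving).

dynamically inefficient; MPK ≈ 0.0602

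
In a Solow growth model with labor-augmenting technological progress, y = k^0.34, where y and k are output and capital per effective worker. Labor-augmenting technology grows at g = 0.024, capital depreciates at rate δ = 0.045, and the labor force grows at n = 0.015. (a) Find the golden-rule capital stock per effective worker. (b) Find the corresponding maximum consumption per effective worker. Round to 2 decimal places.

(a) k_gold ≈ 8.32; (b) c_gold ≈ 1.36

Break-even investment rate: n + g + δ = 0.015 + 0.024 + 0.045 = 0.084.
At the golden rule the marginal product of capital equals n+g+δ: 0.34·k^(0.34−1) = 0.084. Solving, k_gold = (0.34/0.084)^(1/0.66) ≈ 8.3176.
y_gold = 8.3176^0.34 ≈ 2.0549; c_gold = y_gold − 0.084·k_gold ≈ 1.3563.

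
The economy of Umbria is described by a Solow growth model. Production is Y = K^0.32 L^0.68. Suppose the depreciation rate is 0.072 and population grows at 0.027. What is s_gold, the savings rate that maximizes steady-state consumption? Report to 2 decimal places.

s_gold = 0.32

n + δ = 0.027 + 0.072 = 0.099.
At the golden rule MPK = n+δ, and in any Cobb-Douglas steady state s = (n+δ)·k/y = MPK·k/y = capital's share 0.32.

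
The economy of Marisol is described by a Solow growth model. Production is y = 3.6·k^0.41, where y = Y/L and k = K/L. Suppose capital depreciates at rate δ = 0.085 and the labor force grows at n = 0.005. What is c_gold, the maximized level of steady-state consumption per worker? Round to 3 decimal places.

The effective depreciation rate is n + δ = 0.005 + 0.085 = 0.09.
Setting f'(k) = n+δ gives 0.41·3.6·k^(0.41−1) = 0.09, hence k_gold = (0.41·3.6/0.09)^(1/0.59) ≈ 114.5664.
y_gold = 3.6·114.5664^0.41 ≈ 25.1487.
c_gold = y_gold − (n+δ)·k_gold = 25.1487 − 0.09·114.5664 ≈ 14.8377.

c_gold ≈ 14.838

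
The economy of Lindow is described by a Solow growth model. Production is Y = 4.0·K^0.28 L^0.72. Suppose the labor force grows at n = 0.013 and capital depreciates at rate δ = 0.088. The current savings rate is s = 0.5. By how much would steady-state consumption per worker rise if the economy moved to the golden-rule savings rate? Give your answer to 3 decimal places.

n + δ = 0.013 + 0.088 = 0.101.
Current steady state (s = 0.5): k* = (0.5·4.0/0.101)^(1/0.72) ≈ 63.2389, y* = 4.0·63.2389^0.28 ≈ 12.7743, c* = (1−0.5)·12.7743 ≈ 6.3871.
Maximizing c = f(k) − (n+δ)·k gives f'(k) = n+δ, i.e. 0.28·4.0·k^(0.28−1) = 0.101, so k_gold = (0.28·4.0/0.101)^(1/0.72) ≈ 28.2648.
y_gold = 4.0·28.2648^0.28 ≈ 10.1955, c_gold = y_gold − 0.101·k_gold ≈ 7.3408.
Gain: Δc = 7.3408 − 6.3871 ≈ 0.9536.

Δc ≈ 0.954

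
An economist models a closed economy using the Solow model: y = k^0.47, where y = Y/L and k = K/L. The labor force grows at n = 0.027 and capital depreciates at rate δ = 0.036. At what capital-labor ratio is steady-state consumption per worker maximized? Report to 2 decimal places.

k_gold ≈ 44.33

n + δ = 0.027 + 0.036 = 0.063.
Maximizing c = f(k) − (n+δ)·k gives f'(k) = n+δ, i.e. 0.47·k^(0.47−1) = 0.063, so k_gold = (0.47/0.063)^(1/0.53) ≈ 44.3314.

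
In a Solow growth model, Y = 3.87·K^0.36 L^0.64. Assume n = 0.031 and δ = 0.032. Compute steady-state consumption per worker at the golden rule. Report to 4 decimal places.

The effective depreciation rate is n + δ = 0.031 + 0.032 = 0.063.
Golden rule sets MPK = n+δ: 0.36·3.87·k^(0.36−1) = 0.063, so k_gold = (0.36·3.87/0.063)^(1/0.64) ≈ 126.1977.
y_gold = 3.87·126.1977^0.36 ≈ 22.0846.
c_gold = y_gold − (n+δ)·k_gold = 22.0846 − 0.063·126.1977 ≈ 14.1341.

c_gold ≈ 14.1341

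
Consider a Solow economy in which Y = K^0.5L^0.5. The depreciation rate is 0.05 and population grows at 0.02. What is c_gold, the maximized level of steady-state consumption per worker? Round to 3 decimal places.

Break-even investment rate: n + δ = 0.02 + 0.05 = 0.07.
At the golden rule the marginal product of capital equals n+δ: 0.5·k^(0.5−1) = 0.07. Solving, k_gold = (0.5/0.07)^(1/0.5) ≈ 51.0204.
y_gold = 51.0204^0.5 ≈ 7.1429.
c_gold = y_gold − (n+δ)·k_gold = 7.1429 − 0.07·51.0204 ≈ 3.5714.

c_gold ≈ 3.571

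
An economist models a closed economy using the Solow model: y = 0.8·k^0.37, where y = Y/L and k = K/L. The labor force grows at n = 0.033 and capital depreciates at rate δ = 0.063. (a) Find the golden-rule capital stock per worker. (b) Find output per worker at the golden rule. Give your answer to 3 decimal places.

n + δ = 0.033 + 0.063 = 0.096.
Maximizing c = f(k) − (n+δ)·k gives f'(k) = n+δ, i.e. 0.37·0.8·k^(0.37−1) = 0.096, so k_gold = (0.37·0.8/0.096)^(1/0.63) ≈ 5.9734.
y_gold = 0.8·5.9734^0.37 ≈ 1.5499.

(a) k_gold ≈ 5.973; (b) y_gold ≈ 1.550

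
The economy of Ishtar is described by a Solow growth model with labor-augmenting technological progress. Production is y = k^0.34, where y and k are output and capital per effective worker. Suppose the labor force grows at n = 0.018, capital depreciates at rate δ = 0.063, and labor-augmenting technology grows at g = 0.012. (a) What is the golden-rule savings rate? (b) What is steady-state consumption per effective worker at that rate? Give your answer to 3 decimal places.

n + g + δ = 0.018 + 0.012 + 0.063 = 0.093.
For Cobb-Douglas, s_gold equals capital's share: s_gold = 0.34.
Maximizing c = f(k) − (n+g+δ)·k gives f'(k) = n+g+δ, i.e. 0.34·k^(0.34−1) = 0.093, so k_gold = (0.34/0.093)^(1/0.66) ≈ 7.1289.
y_gold = 7.1289^0.34 ≈ 1.9500; c_gold = (1−0.34)·y_gold ≈ 1.2870.

(a) s_gold = 0.340; (b) c_gold ≈ 1.287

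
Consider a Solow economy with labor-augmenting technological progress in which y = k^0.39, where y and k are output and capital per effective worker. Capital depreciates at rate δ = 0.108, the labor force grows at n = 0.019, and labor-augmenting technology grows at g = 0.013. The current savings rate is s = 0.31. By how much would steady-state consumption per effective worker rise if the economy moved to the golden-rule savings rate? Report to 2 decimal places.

n + g + δ = 0.019 + 0.013 + 0.108 = 0.14.
Current steady state (s = 0.31): k* = (0.31/0.14)^(1/0.61) ≈ 3.6809, y* = 3.6809^0.39 ≈ 1.6624, c* = (1−0.31)·1.6624 ≈ 1.1470.
At the golden rule the marginal product of capital equals n+g+δ: 0.39·k^(0.39−1) = 0.14. Solving, k_gold = (0.39/0.14)^(1/0.61) ≈ 5.3630.
y_gold = 5.3630^0.39 ≈ 1.9252, c_gold = y_gold − 0.14·k_gold ≈ 1.1743.
Gain: Δc = 1.1743 − 1.1470 ≈ 0.0273.

Δc ≈ 0.03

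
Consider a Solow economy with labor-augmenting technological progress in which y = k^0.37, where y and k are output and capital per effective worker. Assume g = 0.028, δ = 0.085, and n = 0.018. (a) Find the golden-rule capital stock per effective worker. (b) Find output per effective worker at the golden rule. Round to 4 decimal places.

(a) k_gold ≈ 5.1971; (b) y_gold ≈ 1.8401

n + g + δ = 0.018 + 0.028 + 0.085 = 0.131.
Maximizing c = f(k) − (n+g+δ)·k gives f'(k) = n+g+δ, i.e. 0.37·k^(0.37−1) = 0.131, so k_gold = (0.37/0.131)^(1/0.63) ≈ 5.1971.
y_gold = 5.1971^0.37 ≈ 1.8401.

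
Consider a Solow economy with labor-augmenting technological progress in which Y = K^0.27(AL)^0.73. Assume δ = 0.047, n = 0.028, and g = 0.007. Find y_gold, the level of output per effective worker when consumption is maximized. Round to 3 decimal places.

y_gold ≈ 1.554

n + g + δ = 0.028 + 0.007 + 0.047 = 0.082.
Setting f'(k) = n+g+δ gives 0.27·k^(0.27−1) = 0.082, hence k_gold = (0.27/0.082)^(1/0.73) ≈ 5.1165.
Output: y_gold = k_gold^0.27 = 5.1165^0.27 ≈ 1.5539.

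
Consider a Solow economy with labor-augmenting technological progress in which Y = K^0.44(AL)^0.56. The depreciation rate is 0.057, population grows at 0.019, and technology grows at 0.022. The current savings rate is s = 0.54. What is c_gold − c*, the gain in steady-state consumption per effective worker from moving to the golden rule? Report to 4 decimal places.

Δc ≈ 0.0641

The effective depreciation rate is n + g + δ = 0.019 + 0.022 + 0.057 = 0.098.
Current steady state (s = 0.54): k* = (0.54/0.098)^(1/0.56) ≈ 21.0627, y* = 21.0627^0.44 ≈ 3.8225, c* = (1−0.54)·3.8225 ≈ 1.7583.
Setting f'(k) = n+g+δ gives 0.44·k^(0.44−1) = 0.098, hence k_gold = (0.44/0.098)^(1/0.56) ≈ 14.6114.
y_gold = 14.6114^0.44 ≈ 3.2543, c_gold = y_gold − 0.098·k_gold ≈ 1.8224.
Gain: Δc = 1.8224 − 1.7583 ≈ 0.0641.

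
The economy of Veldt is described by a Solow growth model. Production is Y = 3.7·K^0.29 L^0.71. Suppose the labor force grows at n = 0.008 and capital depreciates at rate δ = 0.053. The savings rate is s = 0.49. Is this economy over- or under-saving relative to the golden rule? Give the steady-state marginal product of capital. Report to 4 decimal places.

Break-even investment rate: n + δ = 0.008 + 0.053 = 0.061.
Steady-state k*: s·A·k^0.29 = 0.061·k gives k* = (0.49·3.7/0.061)^(1/0.71) ≈ 118.7801.
MPK = 0.29·3.7·118.7801^(-0.71) ≈ 0.0361.
MPK < n+δ = 0.061, so the economy is dynamically inefficient (over-saving).

over-saving; MPK ≈ 0.0361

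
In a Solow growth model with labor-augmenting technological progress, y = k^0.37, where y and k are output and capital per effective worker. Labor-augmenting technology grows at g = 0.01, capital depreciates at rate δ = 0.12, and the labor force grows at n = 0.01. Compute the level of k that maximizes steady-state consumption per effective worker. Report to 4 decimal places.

k_gold ≈ 4.6769

n + g + δ = 0.01 + 0.01 + 0.12 = 0.14.
Setting f'(k) = n+g+δ gives 0.37·k^(0.37−1) = 0.14, hence k_gold = (0.37/0.14)^(1/0.63) ≈ 4.6769.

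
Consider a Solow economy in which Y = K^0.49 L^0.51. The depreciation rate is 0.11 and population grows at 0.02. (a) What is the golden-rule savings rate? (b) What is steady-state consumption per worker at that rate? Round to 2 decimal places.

The effective depreciation rate is n + δ = 0.02 + 0.11 = 0.13.
For Cobb-Douglas, s_gold equals capital's share: s_gold = 0.49.
Golden rule sets MPK = n+δ: 0.49·k^(0.49−1) = 0.13, so k_gold = (0.49/0.13)^(1/0.51) ≈ 13.4868.
y_gold = 13.4868^0.49 ≈ 3.5781; c_gold = (1−0.49)·y_gold ≈ 1.8248.

(a) s_gold = 0.49; (b) c_gold ≈ 1.82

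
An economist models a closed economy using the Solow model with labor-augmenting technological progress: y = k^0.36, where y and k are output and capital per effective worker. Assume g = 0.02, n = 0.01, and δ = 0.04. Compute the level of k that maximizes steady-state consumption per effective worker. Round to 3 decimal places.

k_gold ≈ 12.920

Capital per effective worker breaks even when investment replaces (n + g + δ)·k; here n + g + δ = 0.07.
At the golden rule the marginal product of capital equals n+g+δ: 0.36·k^(0.36−1) = 0.07. Solving, k_gold = (0.36/0.07)^(1/0.64) ≈ 12.9198.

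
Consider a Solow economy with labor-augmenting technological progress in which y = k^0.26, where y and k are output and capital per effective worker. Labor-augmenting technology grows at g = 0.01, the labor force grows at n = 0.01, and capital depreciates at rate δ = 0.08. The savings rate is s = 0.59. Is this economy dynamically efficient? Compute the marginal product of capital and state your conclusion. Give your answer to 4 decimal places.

Capital per effective worker breaks even when investment replaces (n + g + δ)·k; here n + g + δ = 0.1.
Steady-state k*: s·k^0.26 = 0.1·k gives k* = (0.59/0.1)^(1/0.74) ≈ 11.0076.
MPK = 0.26·11.0076^(-0.74) ≈ 0.0441.
MPK < n+g+δ = 0.1, so the economy is dynamically inefficient (over-saving).

dynamically inefficient; MPK ≈ 0.0441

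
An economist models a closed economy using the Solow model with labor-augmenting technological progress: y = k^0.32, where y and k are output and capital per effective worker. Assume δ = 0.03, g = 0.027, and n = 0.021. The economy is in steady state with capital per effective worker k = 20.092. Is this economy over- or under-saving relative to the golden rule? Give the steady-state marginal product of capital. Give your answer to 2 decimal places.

over-saving; MPK ≈ 0.04

Break-even investment rate: n + g + δ = 0.021 + 0.027 + 0.03 = 0.078.
MPK = 0.32·k^(0.32−1) = 0.32·20.092^(-0.68) ≈ 0.0416.
MPK < 0.078, so the economy is dynamically inefficient (over-saving).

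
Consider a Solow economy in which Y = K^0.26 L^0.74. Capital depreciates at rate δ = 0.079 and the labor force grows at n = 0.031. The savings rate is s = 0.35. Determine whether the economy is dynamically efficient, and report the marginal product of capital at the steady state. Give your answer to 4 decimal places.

Break-even investment rate: n + δ = 0.031 + 0.079 = 0.11.
Steady-state k*: s·k^0.26 = 0.11·k gives k* = (0.35/0.11)^(1/0.74) ≈ 4.7785.
MPK = 0.26·4.7785^(-0.74) ≈ 0.0817.
MPK < n+δ = 0.11, so the economy is dynamically inefficient (over-saving).

dynamically inefficient; MPK ≈ 0.0817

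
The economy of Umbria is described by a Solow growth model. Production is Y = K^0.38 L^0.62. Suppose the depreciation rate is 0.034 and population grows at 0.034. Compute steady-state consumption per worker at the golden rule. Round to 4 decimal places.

Capital per worker breaks even when investment replaces (n + δ)·k; here n + δ = 0.068.
Maximizing c = f(k) − (n+δ)·k gives f'(k) = n+δ, i.e. 0.38·k^(0.38−1) = 0.068, so k_gold = (0.38/0.068)^(1/0.62) ≈ 16.0429.
y_gold = 16.0429^0.38 ≈ 2.8708.
c_gold = y_gold − (n+δ)·k_gold = 2.8708 − 0.068·16.0429 ≈ 1.7799.

c_gold ≈ 1.7799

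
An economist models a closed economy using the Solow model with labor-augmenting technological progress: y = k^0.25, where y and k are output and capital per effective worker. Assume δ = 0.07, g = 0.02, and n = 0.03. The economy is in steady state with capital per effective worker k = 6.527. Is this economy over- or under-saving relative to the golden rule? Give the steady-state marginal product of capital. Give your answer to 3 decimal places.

Capital per effective worker breaks even when investment replaces (n + g + δ)·k; here n + g + δ = 0.12.
MPK = 0.25·k^(0.25−1) = 0.25·6.527^(-0.75) ≈ 0.0612.
MPK < 0.12, so the economy is dynamically inefficient (over-saving).

over-saving; MPK ≈ 0.061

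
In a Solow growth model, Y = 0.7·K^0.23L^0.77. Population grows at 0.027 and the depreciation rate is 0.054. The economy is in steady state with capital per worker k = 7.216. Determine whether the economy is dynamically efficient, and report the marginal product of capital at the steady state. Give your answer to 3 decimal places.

dynamically inefficient; MPK ≈ 0.035

Break-even investment rate: n + δ = 0.027 + 0.054 = 0.081.
MPK = 0.23·0.7·k^(0.23−1) = 0.23·0.7·7.216^(-0.77) ≈ 0.0352.
MPK < 0.081, so the economy is dynamically inefficient (over-saving).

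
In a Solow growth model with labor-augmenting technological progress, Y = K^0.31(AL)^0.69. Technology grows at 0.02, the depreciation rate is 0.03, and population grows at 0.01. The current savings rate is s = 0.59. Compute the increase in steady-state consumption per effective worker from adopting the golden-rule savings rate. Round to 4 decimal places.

Δc ≈ 0.2981

Capital per effective worker breaks even when investment replaces (n + g + δ)·k; here n + g + δ = 0.06.
Current steady state (s = 0.59): k* = (0.59/0.06)^(1/0.69) ≈ 27.4598, y* = 27.4598^0.31 ≈ 2.7925, c* = (1−0.59)·2.7925 ≈ 1.1449.
Setting f'(k) = n+g+δ gives 0.31·k^(0.31−1) = 0.06, hence k_gold = (0.31/0.06)^(1/0.69) ≈ 10.8053.
y_gold = 10.8053^0.31 ≈ 2.0914, c_gold = y_gold − 0.06·k_gold ≈ 1.4430.
Gain: Δc = 1.4430 − 1.1449 ≈ 0.2981.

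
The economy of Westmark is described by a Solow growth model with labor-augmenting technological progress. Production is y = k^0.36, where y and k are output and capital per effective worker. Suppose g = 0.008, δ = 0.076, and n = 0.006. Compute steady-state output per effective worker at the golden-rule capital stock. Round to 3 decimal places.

Break-even investment rate: n + g + δ = 0.006 + 0.008 + 0.076 = 0.09.
Maximizing c = f(k) − (n+g+δ)·k gives f'(k) = n+g+δ, i.e. 0.36·k^(0.36−1) = 0.09, so k_gold = (0.36/0.09)^(1/0.64) ≈ 8.7241.
Output: y_gold = k_gold^0.36 = 8.7241^0.36 ≈ 2.1810.

y_gold ≈ 2.181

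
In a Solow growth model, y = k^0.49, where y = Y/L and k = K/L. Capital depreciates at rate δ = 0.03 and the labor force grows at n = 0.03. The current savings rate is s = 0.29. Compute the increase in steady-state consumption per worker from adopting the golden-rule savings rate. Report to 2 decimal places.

Capital per worker breaks even when investment replaces (n + δ)·k; here n + δ = 0.06.
Current steady state (s = 0.29): k* = (0.29/0.06)^(1/0.51) ≈ 21.9614, y* = 21.9614^0.49 ≈ 4.5437, c* = (1−0.29)·4.5437 ≈ 3.2261.
Setting f'(k) = n+δ gives 0.49·k^(0.49−1) = 0.06, hence k_gold = (0.49/0.06)^(1/0.51) ≈ 61.4219.
y_gold = 61.4219^0.49 ≈ 7.5210, c_gold = y_gold − 0.06·k_gold ≈ 3.8357.
Gain: Δc = 3.8357 − 3.2261 ≈ 0.6097.

Δc ≈ 0.61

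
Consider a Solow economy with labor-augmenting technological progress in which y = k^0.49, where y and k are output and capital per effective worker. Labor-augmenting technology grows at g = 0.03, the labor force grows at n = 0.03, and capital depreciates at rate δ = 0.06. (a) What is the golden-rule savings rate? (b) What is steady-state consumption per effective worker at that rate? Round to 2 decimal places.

n + g + δ = 0.03 + 0.03 + 0.06 = 0.12.
For Cobb-Douglas, s_gold equals capital's share: s_gold = 0.49.
At the golden rule the marginal product of capital equals n+g+δ: 0.49·k^(0.49−1) = 0.12. Solving, k_gold = (0.49/0.12)^(1/0.51) ≈ 15.7786.
y_gold = 15.7786^0.49 ≈ 3.8641; c_gold = (1−0.49)·y_gold ≈ 1.9707.

(a) s_gold = 0.49; (b) c_gold ≈ 1.97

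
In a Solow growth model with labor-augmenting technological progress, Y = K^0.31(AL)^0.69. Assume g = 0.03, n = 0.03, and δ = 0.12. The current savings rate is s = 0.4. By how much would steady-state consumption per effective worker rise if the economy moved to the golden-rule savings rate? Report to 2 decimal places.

Break-even investment rate: n + g + δ = 0.03 + 0.03 + 0.12 = 0.18.
Current steady state (s = 0.4): k* = (0.4/0.18)^(1/0.69) ≈ 3.1812, y* = 3.1812^0.31 ≈ 1.4315, c* = (1−0.4)·1.4315 ≈ 0.8589.
Setting f'(k) = n+g+δ gives 0.31·k^(0.31−1) = 0.18, hence k_gold = (0.31/0.18)^(1/0.69) ≈ 2.1987.
y_gold = 2.1987^0.31 ≈ 1.2766, c_gold = y_gold − 0.18·k_gold ≈ 0.8809.
Gain: Δc = 0.8809 − 0.8589 ≈ 0.0220.

Δc ≈ 0.02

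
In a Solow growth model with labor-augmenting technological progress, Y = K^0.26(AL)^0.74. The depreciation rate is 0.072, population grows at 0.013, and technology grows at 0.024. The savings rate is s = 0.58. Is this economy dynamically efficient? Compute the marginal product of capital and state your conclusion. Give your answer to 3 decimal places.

n + g + δ = 0.013 + 0.024 + 0.072 = 0.109.
Steady-state k*: s·k^0.26 = 0.109·k gives k* = (0.58/0.109)^(1/0.74) ≈ 9.5738.
MPK = 0.26·9.5738^(-0.74) ≈ 0.0489.
MPK < n+g+δ = 0.109, so the economy is dynamically inefficient (over-saving).

dynamically inefficient; MPK ≈ 0.049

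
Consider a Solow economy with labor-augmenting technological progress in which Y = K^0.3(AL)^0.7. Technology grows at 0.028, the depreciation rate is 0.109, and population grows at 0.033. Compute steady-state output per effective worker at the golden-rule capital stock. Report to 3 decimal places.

Capital per effective worker breaks even when investment replaces (n + g + δ)·k; here n + g + δ = 0.17.
Golden rule sets MPK = n+g+δ: 0.3·k^(0.3−1) = 0.17, so k_gold = (0.3/0.17)^(1/0.7) ≈ 2.2511.
Output: y_gold = k_gold^0.3 = 2.2511^0.3 ≈ 1.2756.

y_gold ≈ 1.276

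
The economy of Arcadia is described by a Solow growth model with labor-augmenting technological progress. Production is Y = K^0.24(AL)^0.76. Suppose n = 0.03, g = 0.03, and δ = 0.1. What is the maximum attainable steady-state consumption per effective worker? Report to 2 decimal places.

Break-even investment rate: n + g + δ = 0.03 + 0.03 + 0.1 = 0.16.
Golden rule sets MPK = n+g+δ: 0.24·k^(0.24−1) = 0.16, so k_gold = (0.24/0.16)^(1/0.76) ≈ 1.7049.
y_gold = 1.7049^0.24 ≈ 1.1366.
c_gold = y_gold − (n+g+δ)·k_gold = 1.1366 − 0.16·1.7049 ≈ 0.8638.

c_gold ≈ 0.86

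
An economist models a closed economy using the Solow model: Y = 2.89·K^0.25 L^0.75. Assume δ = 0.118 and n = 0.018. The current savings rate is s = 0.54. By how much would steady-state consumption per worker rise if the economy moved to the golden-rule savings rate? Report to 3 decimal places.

Δc ≈ 0.784

Break-even investment rate: n + δ = 0.018 + 0.118 = 0.136.
Current steady state (s = 0.54): k* = (0.54·2.89/0.136)^(1/0.75) ≈ 25.8823, y* = 2.89·25.8823^0.25 ≈ 6.5185, c* = (1−0.54)·6.5185 ≈ 2.9985.
Setting f'(k) = n+δ gives 0.25·2.89·k^(0.25−1) = 0.136, hence k_gold = (0.25·2.89/0.136)^(1/0.75) ≈ 9.2697.
y_gold = 2.89·9.2697^0.25 ≈ 5.0427, c_gold = y_gold − 0.136·k_gold ≈ 3.7820.
Gain: Δc = 3.7820 − 2.9985 ≈ 0.7835.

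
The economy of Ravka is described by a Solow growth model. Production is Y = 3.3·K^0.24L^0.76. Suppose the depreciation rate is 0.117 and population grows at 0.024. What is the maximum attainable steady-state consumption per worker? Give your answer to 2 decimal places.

n + δ = 0.024 + 0.117 = 0.141.
Maximizing c = f(k) − (n+δ)·k gives f'(k) = n+δ, i.e. 0.24·3.3·k^(0.24−1) = 0.141, so k_gold = (0.24·3.3/0.141)^(1/0.76) ≈ 9.6871.
y_gold = 3.3·9.6871^0.24 ≈ 5.6912.
c_gold = y_gold − (n+δ)·k_gold = 5.6912 − 0.141·9.6871 ≈ 4.3253.

c_gold ≈ 4.33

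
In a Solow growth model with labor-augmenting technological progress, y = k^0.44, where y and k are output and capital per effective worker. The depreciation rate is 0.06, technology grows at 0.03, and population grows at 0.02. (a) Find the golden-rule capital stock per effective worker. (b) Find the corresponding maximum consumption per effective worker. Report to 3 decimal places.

(a) k_gold ≈ 11.888; (b) c_gold ≈ 1.664

Break-even investment rate: n + g + δ = 0.02 + 0.03 + 0.06 = 0.11.
Golden rule sets MPK = n+g+δ: 0.44·k^(0.44−1) = 0.11, so k_gold = (0.44/0.11)^(1/0.56) ≈ 11.8880.
y_gold = 11.8880^0.44 ≈ 2.9720; c_gold = y_gold − 0.11·k_gold ≈ 1.6643.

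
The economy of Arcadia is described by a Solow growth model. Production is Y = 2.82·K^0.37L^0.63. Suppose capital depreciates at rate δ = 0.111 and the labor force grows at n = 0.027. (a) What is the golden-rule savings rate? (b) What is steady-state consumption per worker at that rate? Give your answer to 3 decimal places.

The effective depreciation rate is n + δ = 0.027 + 0.111 = 0.138.
For Cobb-Douglas, s_gold equals capital's share: s_gold = 0.37.
Golden rule sets MPK = n+δ: 0.37·2.82·k^(0.37−1) = 0.138, so k_gold = (0.37·2.82/0.138)^(1/0.63) ≈ 24.8061.
y_gold = 2.82·24.8061^0.37 ≈ 9.2520; c_gold = (1−0.37)·y_gold ≈ 5.8288.

(a) s_gold = 0.370; (b) c_gold ≈ 5.829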